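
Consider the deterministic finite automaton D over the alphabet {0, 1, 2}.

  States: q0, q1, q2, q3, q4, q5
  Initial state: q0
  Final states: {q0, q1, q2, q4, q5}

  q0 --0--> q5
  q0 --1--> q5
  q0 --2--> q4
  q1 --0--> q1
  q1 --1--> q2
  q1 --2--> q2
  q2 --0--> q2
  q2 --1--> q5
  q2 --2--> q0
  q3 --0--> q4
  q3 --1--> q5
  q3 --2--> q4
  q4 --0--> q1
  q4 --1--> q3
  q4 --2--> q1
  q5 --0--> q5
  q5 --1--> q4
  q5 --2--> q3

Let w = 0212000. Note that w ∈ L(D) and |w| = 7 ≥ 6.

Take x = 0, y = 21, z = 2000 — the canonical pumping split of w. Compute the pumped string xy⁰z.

xy⁰z = xz = 0·2000 = 02000.
Reading y = 21 takes D from q5 back to q5, so after x the machine is still in q5, and z then leads to the accepting state q1. Hence 02000 ∈ L(D).

02000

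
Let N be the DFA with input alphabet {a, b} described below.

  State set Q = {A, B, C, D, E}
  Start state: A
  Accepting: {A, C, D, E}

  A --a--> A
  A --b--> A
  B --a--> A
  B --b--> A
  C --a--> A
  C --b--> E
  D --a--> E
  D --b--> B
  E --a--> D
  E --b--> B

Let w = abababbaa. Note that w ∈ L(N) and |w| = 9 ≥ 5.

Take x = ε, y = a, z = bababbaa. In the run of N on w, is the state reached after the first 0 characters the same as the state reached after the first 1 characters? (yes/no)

Run of N on the first 1 characters of w = a:
  step 0: A  (start)
  step 1: A  (read a: A→A)

After x (step 0): A. After xy (step 1): A.
They match, so y = a drives N around a cycle from A back to itself; pumping y any number of times keeps N in A before reading z, and xyⁱz ∈ L(N) for every i ≥ 0.

yes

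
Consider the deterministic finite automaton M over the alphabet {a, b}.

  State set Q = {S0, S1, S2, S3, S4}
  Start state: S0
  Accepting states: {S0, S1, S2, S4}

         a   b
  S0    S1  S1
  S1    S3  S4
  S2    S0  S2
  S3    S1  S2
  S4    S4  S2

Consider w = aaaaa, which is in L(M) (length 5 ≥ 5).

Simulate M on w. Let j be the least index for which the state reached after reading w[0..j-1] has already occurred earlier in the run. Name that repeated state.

State sequence: S0 -a-> S1 -a-> S3 -a-> S1 -a-> S3 -a-> S1
First repeat at step 3: S1 was already visited.

The earliest repeat is at step j = 3: M is in S1, which it already visited at step i = 1.
With |Q| = 5, pigeonhole forces a state repeat no later than step 5; the substring read between the first and second visits to that state can be pumped.

S1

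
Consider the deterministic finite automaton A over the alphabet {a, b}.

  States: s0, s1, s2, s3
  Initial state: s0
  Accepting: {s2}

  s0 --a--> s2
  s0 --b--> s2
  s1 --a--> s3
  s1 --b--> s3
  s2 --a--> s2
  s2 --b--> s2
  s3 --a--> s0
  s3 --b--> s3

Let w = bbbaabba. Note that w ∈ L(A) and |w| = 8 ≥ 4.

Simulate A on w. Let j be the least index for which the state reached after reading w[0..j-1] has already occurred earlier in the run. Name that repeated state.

s2

State sequence: s0 -b-> s2 -b-> s2 -b-> s2 -a-> s2 -a-> s2 -b-> s2 -b-> s2 -a-> s2
First repeat at step 2: s2 was already visited.

The earliest repeat is at step j = 2: A is in s2, which it already visited at step i = 1.
Pumping length from the standard proof: p = 4 (the number of states). The repeated state found above gives |xy| = j ≤ 4 and |y| = j − i ≥ 1.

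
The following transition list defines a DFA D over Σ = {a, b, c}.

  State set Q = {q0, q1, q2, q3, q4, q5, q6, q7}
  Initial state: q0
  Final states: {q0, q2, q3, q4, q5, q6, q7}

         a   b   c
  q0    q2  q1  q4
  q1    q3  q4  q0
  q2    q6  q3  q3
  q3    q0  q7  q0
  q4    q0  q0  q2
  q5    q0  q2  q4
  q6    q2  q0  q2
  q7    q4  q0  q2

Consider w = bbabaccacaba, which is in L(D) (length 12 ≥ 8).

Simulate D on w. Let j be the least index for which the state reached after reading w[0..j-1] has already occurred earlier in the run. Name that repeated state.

Run of D on w = b b a b a c c a c a b a:
  step 0: q0  (start)
  step 1: q1  (read b: q0→q1)
  step 2: q4  (read b: q1→q4)
  step 3: q0  (read a: q4→q0)   ← first repeat (q0 seen earlier)
  step 4: q1  (read b: q0→q1)
  step 5: q3  (read a: q1→q3)
  step 6: q0  (read c: q3→q0)
  step 7: q4  (read c: q0→q4)
  step 8: q0  (read a: q4→q0)
  step 9: q4  (read c: q0→q4)
  step 10: q0  (read a: q4→q0)
  step 11: q1  (read b: q0→q1)
  step 12: q3  (read a: q1→q3)

The earliest repeat is at step j = 3: D is in q0, which it already visited at step i = 0.
Pumping length from the standard proof: p = 8 (the number of states). The repeated state found above gives |xy| = j ≤ 8 and |y| = j − i ≥ 1.

q0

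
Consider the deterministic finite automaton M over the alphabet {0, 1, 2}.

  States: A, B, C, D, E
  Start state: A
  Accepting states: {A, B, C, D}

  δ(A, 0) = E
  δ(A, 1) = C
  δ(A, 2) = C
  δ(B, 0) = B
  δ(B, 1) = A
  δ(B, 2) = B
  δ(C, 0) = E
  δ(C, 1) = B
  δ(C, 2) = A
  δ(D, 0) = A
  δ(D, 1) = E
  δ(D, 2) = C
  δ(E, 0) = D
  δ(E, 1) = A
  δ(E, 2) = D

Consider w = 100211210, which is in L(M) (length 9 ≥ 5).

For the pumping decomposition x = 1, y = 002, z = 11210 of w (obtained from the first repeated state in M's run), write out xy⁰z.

xy⁰z = xz = 1·11210 = 111210.
Reading y = 002 takes M from C back to C, so after x the machine is still in C, and z then leads to the accepting state B. Hence 111210 ∈ L(M).

111210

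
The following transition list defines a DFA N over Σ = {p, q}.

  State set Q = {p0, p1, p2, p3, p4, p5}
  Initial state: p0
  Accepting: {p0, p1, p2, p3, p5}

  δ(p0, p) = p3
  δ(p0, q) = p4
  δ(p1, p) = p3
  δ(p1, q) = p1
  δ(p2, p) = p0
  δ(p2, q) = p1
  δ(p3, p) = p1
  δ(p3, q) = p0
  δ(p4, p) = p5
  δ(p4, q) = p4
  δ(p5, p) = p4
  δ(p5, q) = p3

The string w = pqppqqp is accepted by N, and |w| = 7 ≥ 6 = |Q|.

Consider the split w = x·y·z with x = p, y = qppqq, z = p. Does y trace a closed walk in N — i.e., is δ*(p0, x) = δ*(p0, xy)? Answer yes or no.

no

Run of N on the first 6 characters of w = p q p p q q:
  step 0: p0  (start)
  step 1: p3  (read p: p0→p3)
  step 2: p0  (read q: p3→p0)
  step 3: p3  (read p: p0→p3)
  step 4: p1  (read p: p3→p1)
  step 5: p1  (read q: p1→p1)
  step 6: p1  (read q: p1→p1)

After x (step 1): p3. After xy (step 6): p1.
They differ (p3 ≠ p1), so y is not a cycle from the state after x; this split is not the one the pumping-lemma construction produces, and pumping y need not keep the string in L(N).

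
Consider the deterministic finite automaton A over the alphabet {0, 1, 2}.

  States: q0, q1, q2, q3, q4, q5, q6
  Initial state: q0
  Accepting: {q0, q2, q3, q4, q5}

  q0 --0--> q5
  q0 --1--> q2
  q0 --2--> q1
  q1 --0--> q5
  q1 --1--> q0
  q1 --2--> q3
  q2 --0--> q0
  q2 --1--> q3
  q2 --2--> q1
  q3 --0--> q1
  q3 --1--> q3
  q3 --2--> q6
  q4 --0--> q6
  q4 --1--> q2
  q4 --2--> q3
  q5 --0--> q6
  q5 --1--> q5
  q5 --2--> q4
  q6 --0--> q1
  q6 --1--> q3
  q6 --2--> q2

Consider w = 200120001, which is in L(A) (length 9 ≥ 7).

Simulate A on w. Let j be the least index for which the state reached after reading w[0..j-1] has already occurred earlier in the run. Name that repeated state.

State sequence: q0 -2-> q1 -0-> q5 -0-> q6 -1-> q3 -2-> q6 -0-> q1 -0-> q5 -0-> q6 -1-> q3
First repeat at step 5: q6 was already visited.

The earliest repeat is at step j = 5: A is in q6, which it already visited at step i = 3.
The DFA has 7 states, so the proof of the pumping lemma guarantees a repeated state among the first 7+1 visited; the segment between the two visits is the pumpable y.

q6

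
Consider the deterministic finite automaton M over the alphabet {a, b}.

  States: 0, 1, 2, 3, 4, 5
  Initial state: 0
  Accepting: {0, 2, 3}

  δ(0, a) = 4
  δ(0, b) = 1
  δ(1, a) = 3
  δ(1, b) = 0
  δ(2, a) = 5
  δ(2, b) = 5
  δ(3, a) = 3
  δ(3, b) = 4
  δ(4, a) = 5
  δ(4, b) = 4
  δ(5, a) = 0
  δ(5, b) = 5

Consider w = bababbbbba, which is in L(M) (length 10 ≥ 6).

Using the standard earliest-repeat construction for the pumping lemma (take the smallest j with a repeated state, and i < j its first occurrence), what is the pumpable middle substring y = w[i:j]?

State sequence: 0 -b-> 1 -a-> 3 -b-> 4 -a-> 5 -b-> 5 -b-> 5 -b-> 5 -b-> 5 -b-> 5 -a-> 0
First repeat at step 5: 5 was already visited.

So i = 4, j = 5, giving x = w[0:4] = baba, y = w[4:5] = b, z = w[5:10] = bbbba.
Check: |xy| = 5 ≤ 6 and |y| = 1 ≥ 1. Reading y takes M from 5 back to 5, so every xyⁱz is accepted.

b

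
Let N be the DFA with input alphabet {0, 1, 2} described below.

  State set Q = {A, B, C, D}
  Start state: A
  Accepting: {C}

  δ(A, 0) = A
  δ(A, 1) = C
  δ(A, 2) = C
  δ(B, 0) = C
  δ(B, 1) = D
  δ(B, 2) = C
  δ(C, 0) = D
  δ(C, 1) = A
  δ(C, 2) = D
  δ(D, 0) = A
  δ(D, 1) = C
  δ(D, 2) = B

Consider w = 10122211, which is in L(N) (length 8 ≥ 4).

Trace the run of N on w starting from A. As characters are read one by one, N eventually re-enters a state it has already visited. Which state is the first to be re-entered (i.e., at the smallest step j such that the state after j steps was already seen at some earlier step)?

State sequence: A -1-> C -0-> D -1-> C -2-> D -2-> B -2-> C -1-> A -1-> C
First repeat at step 3: C was already visited.

The earliest repeat is at step j = 3: N is in C, which it already visited at step i = 1.

C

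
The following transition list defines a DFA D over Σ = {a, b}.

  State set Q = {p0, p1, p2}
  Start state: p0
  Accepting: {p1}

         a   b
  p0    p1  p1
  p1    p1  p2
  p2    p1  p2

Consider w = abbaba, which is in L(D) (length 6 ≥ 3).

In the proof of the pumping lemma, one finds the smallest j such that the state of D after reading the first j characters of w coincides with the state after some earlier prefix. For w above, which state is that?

p2

State sequence: p0 -a-> p1 -b-> p2 -b-> p2 -a-> p1 -b-> p2 -a-> p1
First repeat at step 3: p2 was already visited.

The earliest repeat is at step j = 3: D is in p2, which it already visited at step i = 2.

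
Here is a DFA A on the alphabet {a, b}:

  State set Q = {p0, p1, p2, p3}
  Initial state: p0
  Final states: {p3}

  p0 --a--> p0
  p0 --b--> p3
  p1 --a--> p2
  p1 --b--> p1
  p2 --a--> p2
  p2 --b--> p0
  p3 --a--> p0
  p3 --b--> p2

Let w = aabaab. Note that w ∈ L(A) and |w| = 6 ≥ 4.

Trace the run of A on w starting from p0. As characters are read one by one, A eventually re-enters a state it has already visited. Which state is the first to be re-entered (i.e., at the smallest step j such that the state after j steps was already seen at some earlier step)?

p0

Run of A on w = a a b a a b:
  step 0: p0  (start)
  step 1: p0  (read a: p0→p0)   ← first repeat (p0 seen earlier)
  step 2: p0  (read a: p0→p0)
  step 3: p3  (read b: p0→p3)
  step 4: p0  (read a: p3→p0)
  step 5: p0  (read a: p0→p0)
  step 6: p3  (read b: p0→p3)

The earliest repeat is at step j = 1: A is in p0, which it already visited at step i = 0.
The DFA has 4 states, so the proof of the pumping lemma guarantees a repeated state among the first 4+1 visited; the segment between the two visits is the pumpable y.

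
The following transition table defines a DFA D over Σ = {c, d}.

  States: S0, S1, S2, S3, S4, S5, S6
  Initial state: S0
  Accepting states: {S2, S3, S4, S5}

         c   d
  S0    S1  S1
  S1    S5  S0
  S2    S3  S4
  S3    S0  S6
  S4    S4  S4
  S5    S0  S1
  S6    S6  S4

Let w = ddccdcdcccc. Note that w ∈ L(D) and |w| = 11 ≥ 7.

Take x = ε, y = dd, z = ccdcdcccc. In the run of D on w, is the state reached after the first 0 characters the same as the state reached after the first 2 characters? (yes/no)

State sequence: S0 -d-> S1 -d-> S0

After x (step 0): S0. After xy (step 2): S0.
They match, so y = dd drives D around a cycle from S0 back to itself; pumping y any number of times keeps D in S0 before reading z, and xyⁱz ∈ L(D) for every i ≥ 0.

yes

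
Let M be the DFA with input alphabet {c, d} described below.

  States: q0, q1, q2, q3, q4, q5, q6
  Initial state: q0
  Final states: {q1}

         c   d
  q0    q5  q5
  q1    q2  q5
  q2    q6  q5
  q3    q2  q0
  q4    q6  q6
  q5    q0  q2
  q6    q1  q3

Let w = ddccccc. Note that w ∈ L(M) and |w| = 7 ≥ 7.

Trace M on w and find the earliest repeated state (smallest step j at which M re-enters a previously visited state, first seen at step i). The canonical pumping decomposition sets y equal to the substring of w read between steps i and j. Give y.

State sequence: q0 -d-> q5 -d-> q2 -c-> q6 -c-> q1 -c-> q2 -c-> q6 -c-> q1
First repeat at step 5: q2 was already visited.

So i = 2, j = 5, giving x = w[0:2] = dd, y = w[2:5] = ccc, z = w[5:7] = cc.
Check: |xy| = 5 ≤ 7 and |y| = 3 ≥ 1. Reading y takes M from q2 back to q2, so every xyⁱz is accepted.

ccc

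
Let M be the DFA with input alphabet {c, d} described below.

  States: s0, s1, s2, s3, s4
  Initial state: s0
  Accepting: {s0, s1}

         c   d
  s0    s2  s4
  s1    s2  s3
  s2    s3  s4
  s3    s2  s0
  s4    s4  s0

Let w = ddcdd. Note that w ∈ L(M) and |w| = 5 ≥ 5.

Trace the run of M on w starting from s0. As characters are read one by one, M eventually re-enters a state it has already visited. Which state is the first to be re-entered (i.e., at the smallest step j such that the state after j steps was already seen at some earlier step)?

Run of M on w = d d c d d:
  step 0: s0  (start)
  step 1: s4  (read d: s0→s4)
  step 2: s0  (read d: s4→s0)   ← first repeat (s0 seen earlier)
  step 3: s2  (read c: s0→s2)
  step 4: s4  (read d: s2→s4)
  step 5: s0  (read d: s4→s0)

The earliest repeat is at step j = 2: M is in s0, which it already visited at step i = 0.
The DFA has 5 states, so the proof of the pumping lemma guarantees a repeated state among the first 5+1 visited; the segment between the two visits is the pumpable y.

s0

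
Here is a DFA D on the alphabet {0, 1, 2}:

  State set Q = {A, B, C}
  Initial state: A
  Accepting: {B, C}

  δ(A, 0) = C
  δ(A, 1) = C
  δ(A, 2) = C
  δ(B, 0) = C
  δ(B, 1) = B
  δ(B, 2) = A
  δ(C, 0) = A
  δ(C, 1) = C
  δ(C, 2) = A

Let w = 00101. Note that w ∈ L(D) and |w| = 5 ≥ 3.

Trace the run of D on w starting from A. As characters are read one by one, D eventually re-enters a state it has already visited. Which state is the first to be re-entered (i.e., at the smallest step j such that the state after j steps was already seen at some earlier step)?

A

Run of D on w = 0 0 1 0 1:
  step 0: A  (start)
  step 1: C  (read 0: A→C)
  step 2: A  (read 0: C→A)   ← first repeat (A seen earlier)
  step 3: C  (read 1: A→C)
  step 4: A  (read 0: C→A)
  step 5: C  (read 1: A→C)

The earliest repeat is at step j = 2: D is in A, which it already visited at step i = 0.
The DFA has 3 states, so the proof of the pumping lemma guarantees a repeated state among the first 3+1 visited; the segment between the two visits is the pumpable y.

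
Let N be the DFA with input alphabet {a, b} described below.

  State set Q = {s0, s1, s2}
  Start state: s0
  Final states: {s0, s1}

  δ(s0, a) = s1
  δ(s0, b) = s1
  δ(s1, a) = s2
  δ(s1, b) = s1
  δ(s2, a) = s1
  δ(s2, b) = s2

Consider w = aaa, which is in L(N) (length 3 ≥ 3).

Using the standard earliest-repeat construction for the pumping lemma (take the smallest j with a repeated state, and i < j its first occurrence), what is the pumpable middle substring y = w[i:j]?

aa

Run of N on w = a a a:
  step 0: s0  (start)
  step 1: s1  (read a: s0→s1)
  step 2: s2  (read a: s1→s2)
  step 3: s1  (read a: s2→s1)   ← first repeat (s1 seen earlier)

So i = 1, j = 3, giving x = w[0:1] = a, y = w[1:3] = aa, z = w[3:3] = ε.
Check: |xy| = 3 ≤ 3 and |y| = 2 ≥ 1. Reading y takes N from s1 back to s1, so every xyⁱz is accepted.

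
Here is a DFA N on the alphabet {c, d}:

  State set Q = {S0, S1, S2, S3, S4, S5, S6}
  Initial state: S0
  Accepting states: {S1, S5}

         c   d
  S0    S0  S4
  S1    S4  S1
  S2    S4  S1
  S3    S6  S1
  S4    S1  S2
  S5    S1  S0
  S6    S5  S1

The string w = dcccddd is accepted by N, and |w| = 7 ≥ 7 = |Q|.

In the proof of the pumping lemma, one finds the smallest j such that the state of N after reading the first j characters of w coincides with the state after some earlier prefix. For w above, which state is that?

State sequence: S0 -d-> S4 -c-> S1 -c-> S4 -c-> S1 -d-> S1 -d-> S1 -d-> S1
First repeat at step 3: S4 was already visited.

The earliest repeat is at step j = 3: N is in S4, which it already visited at step i = 1.
Since N has 7 states, any run of length ≥ 7 visits 7+1 states, so by pigeonhole some state repeats within the first 7 steps — that repeat gives the pumpable loop.

S4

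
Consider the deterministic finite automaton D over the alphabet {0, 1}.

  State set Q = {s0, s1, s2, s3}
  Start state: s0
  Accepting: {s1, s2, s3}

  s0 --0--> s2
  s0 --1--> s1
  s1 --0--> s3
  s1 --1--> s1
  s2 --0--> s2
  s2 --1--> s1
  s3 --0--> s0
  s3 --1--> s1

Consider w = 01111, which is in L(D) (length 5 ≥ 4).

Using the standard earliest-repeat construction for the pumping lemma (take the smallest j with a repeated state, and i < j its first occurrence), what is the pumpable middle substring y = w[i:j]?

State sequence: s0 -0-> s2 -1-> s1 -1-> s1 -1-> s1 -1-> s1
First repeat at step 3: s1 was already visited.

So i = 2, j = 3, giving x = w[0:2] = 01, y = w[2:3] = 1, z = w[3:5] = 11.
Check: |xy| = 3 ≤ 4 and |y| = 1 ≥ 1. Reading y takes D from s1 back to s1, so every xyⁱz is accepted.
The DFA has 4 states, so the proof of the pumping lemma guarantees a repeated state among the first 4+1 visited; the segment between the two visits is the pumpable y.

1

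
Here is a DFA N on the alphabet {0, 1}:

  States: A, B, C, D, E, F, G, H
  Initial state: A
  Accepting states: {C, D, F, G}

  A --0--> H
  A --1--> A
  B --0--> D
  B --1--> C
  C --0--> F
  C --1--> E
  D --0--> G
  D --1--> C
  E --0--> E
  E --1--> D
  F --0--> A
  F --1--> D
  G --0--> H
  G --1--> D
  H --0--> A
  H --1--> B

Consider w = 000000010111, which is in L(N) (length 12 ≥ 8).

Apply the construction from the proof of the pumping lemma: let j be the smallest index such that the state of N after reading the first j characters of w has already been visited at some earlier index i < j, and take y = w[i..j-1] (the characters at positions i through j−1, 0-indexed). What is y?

Run of N on w = 0 0 0 0 0 0 0 1 0 1 1 1:
  step 0: A  (start)
  step 1: H  (read 0: A→H)
  step 2: A  (read 0: H→A)   ← first repeat (A seen earlier)
  step 3: H  (read 0: A→H)
  step 4: A  (read 0: H→A)
  step 5: H  (read 0: A→H)
  step 6: A  (read 0: H→A)
  step 7: H  (read 0: A→H)
  step 8: B  (read 1: H→B)
  step 9: D  (read 0: B→D)
  step 10: C  (read 1: D→C)
  step 11: E  (read 1: C→E)
  step 12: D  (read 1: E→D)

So i = 0, j = 2, giving x = w[0:0] = ε, y = w[0:2] = 00, z = w[2:12] = 0000010111.
Check: |xy| = 2 ≤ 8 and |y| = 2 ≥ 1. Reading y takes N from A back to A, so every xyⁱz is accepted.
The DFA has 8 states, so the proof of the pumping lemma guarantees a repeated state among the first 8+1 visited; the segment between the two visits is the pumpable y.

00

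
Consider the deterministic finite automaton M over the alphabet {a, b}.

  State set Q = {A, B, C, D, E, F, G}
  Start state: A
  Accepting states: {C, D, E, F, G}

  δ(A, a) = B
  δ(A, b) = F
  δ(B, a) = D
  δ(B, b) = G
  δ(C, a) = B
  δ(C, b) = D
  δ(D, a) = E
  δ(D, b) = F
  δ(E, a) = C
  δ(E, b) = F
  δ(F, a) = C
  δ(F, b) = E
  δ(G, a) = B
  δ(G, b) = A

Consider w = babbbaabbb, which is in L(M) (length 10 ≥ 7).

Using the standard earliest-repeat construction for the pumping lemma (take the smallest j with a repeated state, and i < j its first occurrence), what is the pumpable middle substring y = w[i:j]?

abb

Run of M on w = b a b b b a a b b b:
  step 0: A  (start)
  step 1: F  (read b: A→F)
  step 2: C  (read a: F→C)
  step 3: D  (read b: C→D)
  step 4: F  (read b: D→F)   ← first repeat (F seen earlier)
  step 5: E  (read b: F→E)
  step 6: C  (read a: E→C)
  step 7: B  (read a: C→B)
  step 8: G  (read b: B→G)
  step 9: A  (read b: G→A)
  step 10: F  (read b: A→F)

So i = 1, j = 4, giving x = w[0:1] = b, y = w[1:4] = abb, z = w[4:10] = baabbb.
Check: |xy| = 4 ≤ 7 and |y| = 3 ≥ 1. Reading y takes M from F back to F, so every xyⁱz is accepted.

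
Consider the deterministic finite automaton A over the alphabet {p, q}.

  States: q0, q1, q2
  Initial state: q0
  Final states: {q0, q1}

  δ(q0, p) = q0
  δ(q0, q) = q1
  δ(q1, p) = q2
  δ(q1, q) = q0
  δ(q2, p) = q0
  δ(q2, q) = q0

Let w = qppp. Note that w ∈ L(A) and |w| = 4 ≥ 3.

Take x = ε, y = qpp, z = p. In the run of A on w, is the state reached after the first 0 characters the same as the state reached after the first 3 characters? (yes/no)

State sequence: q0 -q-> q1 -p-> q2 -p-> q0

After x (step 0): q0. After xy (step 3): q0.
They match, so y = qpp drives A around a cycle from q0 back to itself; pumping y any number of times keeps A in q0 before reading z, and xyⁱz ∈ L(A) for every i ≥ 0.

yes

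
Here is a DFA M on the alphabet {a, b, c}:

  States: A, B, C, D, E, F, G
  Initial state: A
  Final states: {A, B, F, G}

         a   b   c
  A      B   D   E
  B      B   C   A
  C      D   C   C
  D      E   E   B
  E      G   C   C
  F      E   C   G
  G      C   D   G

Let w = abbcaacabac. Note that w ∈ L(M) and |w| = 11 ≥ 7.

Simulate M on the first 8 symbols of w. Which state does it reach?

Run of M on the first 8 characters of w = a b b c a a c a:
  step 0: A  (start)
  step 1: B  (read a: A→B)
  step 2: C  (read b: B→C)
  step 3: C  (read b: C→C)
  step 4: C  (read c: C→C)
  step 5: D  (read a: C→D)
  step 6: E  (read a: D→E)
  step 7: C  (read c: E→C)
  step 8: D  (read a: C→D)

After reading 8 characters, M is in state D.
(This kind of state-tracing is the core of the pumping-lemma construction: with 7 states, pigeonhole forces a repeat within the first 7 steps.)

D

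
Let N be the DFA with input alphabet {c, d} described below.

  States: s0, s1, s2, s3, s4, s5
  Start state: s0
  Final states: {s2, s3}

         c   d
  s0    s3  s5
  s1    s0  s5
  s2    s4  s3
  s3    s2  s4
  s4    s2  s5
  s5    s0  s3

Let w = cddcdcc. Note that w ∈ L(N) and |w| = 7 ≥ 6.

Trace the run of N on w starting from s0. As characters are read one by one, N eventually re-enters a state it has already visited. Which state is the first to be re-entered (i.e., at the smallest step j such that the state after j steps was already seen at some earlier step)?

s0

Run of N on w = c d d c d c c:
  step 0: s0  (start)
  step 1: s3  (read c: s0→s3)
  step 2: s4  (read d: s3→s4)
  step 3: s5  (read d: s4→s5)
  step 4: s0  (read c: s5→s0)   ← first repeat (s0 seen earlier)
  step 5: s5  (read d: s0→s5)
  step 6: s0  (read c: s5→s0)
  step 7: s3  (read c: s0→s3)

The earliest repeat is at step j = 4: N is in s0, which it already visited at step i = 0.
The DFA has 6 states, so the proof of the pumping lemma guarantees a repeated state among the first 6+1 visited; the segment between the two visits is the pumpable y.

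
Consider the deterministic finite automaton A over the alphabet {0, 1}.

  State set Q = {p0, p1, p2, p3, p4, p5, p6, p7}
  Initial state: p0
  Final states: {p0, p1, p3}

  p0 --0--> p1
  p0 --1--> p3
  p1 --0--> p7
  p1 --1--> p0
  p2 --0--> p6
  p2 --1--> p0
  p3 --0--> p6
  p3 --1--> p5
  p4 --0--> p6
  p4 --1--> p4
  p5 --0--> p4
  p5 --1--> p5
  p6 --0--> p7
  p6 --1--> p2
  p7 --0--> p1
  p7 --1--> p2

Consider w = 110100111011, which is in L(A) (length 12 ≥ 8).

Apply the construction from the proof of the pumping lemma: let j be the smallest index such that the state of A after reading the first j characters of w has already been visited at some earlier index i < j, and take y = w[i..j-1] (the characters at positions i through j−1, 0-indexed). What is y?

1

State sequence: p0 -1-> p3 -1-> p5 -0-> p4 -1-> p4 -0-> p6 -0-> p7 -1-> p2 -1-> p0 -1-> p3 -0-> p6 -1-> p2 -1-> p0
First repeat at step 4: p4 was already visited.

So i = 3, j = 4, giving x = w[0:3] = 110, y = w[3:4] = 1, z = w[4:12] = 00111011.
Check: |xy| = 4 ≤ 8 and |y| = 1 ≥ 1. Reading y takes A from p4 back to p4, so every xyⁱz is accepted.
Since A has 8 states, any run of length ≥ 8 visits 8+1 states, so by pigeonhole some state repeats within the first 8 steps — that repeat gives the pumpable loop.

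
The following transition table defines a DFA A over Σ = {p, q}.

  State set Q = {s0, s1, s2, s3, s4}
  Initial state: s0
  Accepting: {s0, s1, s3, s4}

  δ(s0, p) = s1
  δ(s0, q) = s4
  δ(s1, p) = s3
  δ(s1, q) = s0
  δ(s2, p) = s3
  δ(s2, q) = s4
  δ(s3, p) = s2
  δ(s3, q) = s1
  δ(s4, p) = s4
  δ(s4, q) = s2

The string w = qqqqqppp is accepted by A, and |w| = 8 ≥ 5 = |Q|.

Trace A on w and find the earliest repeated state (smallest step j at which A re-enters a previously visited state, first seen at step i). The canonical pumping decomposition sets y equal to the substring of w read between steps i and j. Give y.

Run of A on w = q q q q q p p p:
  step 0: s0  (start)
  step 1: s4  (read q: s0→s4)
  step 2: s2  (read q: s4→s2)
  step 3: s4  (read q: s2→s4)   ← first repeat (s4 seen earlier)
  step 4: s2  (read q: s4→s2)
  step 5: s4  (read q: s2→s4)
  step 6: s4  (read p: s4→s4)
  step 7: s4  (read p: s4→s4)
  step 8: s4  (read p: s4→s4)

So i = 1, j = 3, giving x = w[0:1] = q, y = w[1:3] = qq, z = w[3:8] = qqppp.
Check: |xy| = 3 ≤ 5 and |y| = 2 ≥ 1. Reading y takes A from s4 back to s4, so every xyⁱz is accepted.
With |Q| = 5, pigeonhole forces a state repeat no later than step 5; the substring read between the first and second visits to that state can be pumped.

qq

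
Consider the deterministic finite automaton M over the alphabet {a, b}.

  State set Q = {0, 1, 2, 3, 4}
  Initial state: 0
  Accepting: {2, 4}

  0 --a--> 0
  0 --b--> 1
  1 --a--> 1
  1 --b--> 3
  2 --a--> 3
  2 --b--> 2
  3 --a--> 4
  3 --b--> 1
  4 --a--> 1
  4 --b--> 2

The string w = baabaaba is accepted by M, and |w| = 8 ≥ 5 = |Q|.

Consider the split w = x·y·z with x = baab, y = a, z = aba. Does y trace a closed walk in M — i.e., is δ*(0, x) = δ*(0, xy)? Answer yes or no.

no

Run of M on the first 5 characters of w = b a a b a:
  step 0: 0  (start)
  step 1: 1  (read b: 0→1)
  step 2: 1  (read a: 1→1)
  step 3: 1  (read a: 1→1)
  step 4: 3  (read b: 1→3)
  step 5: 4  (read a: 3→4)

After x (step 4): 3. After xy (step 5): 4.
They differ (3 ≠ 4), so y is not a cycle from the state after x; this split is not the one the pumping-lemma construction produces, and pumping y need not keep the string in L(M).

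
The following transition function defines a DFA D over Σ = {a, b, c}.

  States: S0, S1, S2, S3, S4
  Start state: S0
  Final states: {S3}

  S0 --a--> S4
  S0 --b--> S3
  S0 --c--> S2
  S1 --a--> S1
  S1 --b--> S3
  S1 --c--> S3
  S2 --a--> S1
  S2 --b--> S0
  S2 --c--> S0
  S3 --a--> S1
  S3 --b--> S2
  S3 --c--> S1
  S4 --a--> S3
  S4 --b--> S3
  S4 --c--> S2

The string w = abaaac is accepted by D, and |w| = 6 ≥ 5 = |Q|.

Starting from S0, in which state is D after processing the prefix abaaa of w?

S1

State sequence: S0 -a-> S4 -b-> S3 -a-> S1 -a-> S1 -a-> S1

After reading 5 characters, D is in state S1.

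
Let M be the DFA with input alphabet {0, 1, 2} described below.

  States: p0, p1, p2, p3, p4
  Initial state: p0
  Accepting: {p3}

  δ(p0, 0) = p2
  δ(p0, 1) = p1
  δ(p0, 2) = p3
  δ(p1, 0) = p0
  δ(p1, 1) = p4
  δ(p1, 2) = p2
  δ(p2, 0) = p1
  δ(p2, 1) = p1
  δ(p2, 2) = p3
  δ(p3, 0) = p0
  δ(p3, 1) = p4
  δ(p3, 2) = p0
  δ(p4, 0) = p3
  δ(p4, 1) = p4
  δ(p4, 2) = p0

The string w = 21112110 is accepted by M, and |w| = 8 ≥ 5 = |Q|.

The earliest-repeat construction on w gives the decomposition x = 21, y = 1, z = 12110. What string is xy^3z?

2111112110

xy^3z = 21·1·1·1·12110 = 2111112110.
Reading y = 1 takes M from p4 back to p4, so after x·y·y·y the machine is still in p4, and z then leads to the accepting state p3. Hence 2111112110 ∈ L(M).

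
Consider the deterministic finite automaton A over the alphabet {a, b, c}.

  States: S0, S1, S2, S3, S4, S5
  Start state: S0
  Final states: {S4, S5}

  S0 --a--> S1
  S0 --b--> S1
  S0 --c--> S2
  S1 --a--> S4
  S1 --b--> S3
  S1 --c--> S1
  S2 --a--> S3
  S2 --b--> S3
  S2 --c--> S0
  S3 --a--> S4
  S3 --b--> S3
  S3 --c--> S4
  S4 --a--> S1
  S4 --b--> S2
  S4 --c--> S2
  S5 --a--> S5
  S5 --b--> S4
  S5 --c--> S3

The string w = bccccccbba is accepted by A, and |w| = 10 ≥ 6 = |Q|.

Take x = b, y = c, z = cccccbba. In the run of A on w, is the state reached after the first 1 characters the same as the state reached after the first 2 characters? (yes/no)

yes

Run of A on the first 2 characters of w = b c:
  step 0: S0  (start)
  step 1: S1  (read b: S0→S1)
  step 2: S1  (read c: S1→S1)

After x (step 1): S1. After xy (step 2): S1.
They match, so y = c drives A around a cycle from S1 back to itself; pumping y any number of times keeps A in S1 before reading z, and xyⁱz ∈ L(A) for every i ≥ 0.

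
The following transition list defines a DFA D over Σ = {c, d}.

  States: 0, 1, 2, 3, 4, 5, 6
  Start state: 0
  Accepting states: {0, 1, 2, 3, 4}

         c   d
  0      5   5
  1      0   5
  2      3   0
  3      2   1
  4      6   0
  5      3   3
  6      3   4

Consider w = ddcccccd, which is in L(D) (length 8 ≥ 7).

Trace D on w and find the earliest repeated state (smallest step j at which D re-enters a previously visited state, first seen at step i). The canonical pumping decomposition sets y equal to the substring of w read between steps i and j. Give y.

cc

State sequence: 0 -d-> 5 -d-> 3 -c-> 2 -c-> 3 -c-> 2 -c-> 3 -c-> 2 -d-> 0
First repeat at step 4: 3 was already visited.

So i = 2, j = 4, giving x = w[0:2] = dd, y = w[2:4] = cc, z = w[4:8] = cccd.
Check: |xy| = 4 ≤ 7 and |y| = 2 ≥ 1. Reading y takes D from 3 back to 3, so every xyⁱz is accepted.
Since D has 7 states, any run of length ≥ 7 visits 7+1 states, so by pigeonhole some state repeats within the first 7 steps — that repeat gives the pumpable loop.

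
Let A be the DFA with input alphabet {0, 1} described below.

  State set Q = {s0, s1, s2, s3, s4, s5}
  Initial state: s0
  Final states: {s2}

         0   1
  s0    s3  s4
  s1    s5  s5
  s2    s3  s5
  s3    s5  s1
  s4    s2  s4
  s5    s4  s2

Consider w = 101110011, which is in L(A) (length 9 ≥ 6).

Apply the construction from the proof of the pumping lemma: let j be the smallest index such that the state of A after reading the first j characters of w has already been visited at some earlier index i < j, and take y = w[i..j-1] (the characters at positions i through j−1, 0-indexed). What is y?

11

State sequence: s0 -1-> s4 -0-> s2 -1-> s5 -1-> s2 -1-> s5 -0-> s4 -0-> s2 -1-> s5 -1-> s2
First repeat at step 4: s2 was already visited.

So i = 2, j = 4, giving x = w[0:2] = 10, y = w[2:4] = 11, z = w[4:9] = 10011.
Check: |xy| = 4 ≤ 6 and |y| = 2 ≥ 1. Reading y takes A from s2 back to s2, so every xyⁱz is accepted.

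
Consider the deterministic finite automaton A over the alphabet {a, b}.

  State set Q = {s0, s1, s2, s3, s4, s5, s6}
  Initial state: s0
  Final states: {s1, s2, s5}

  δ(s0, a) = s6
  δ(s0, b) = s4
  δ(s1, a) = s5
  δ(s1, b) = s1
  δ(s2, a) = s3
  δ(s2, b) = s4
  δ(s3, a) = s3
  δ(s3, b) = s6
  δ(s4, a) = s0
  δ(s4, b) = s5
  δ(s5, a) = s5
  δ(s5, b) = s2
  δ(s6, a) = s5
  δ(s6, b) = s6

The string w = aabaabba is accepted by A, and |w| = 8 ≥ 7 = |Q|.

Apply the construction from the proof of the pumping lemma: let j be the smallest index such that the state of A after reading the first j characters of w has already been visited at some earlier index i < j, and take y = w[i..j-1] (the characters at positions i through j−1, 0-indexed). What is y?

State sequence: s0 -a-> s6 -a-> s5 -b-> s2 -a-> s3 -a-> s3 -b-> s6 -b-> s6 -a-> s5
First repeat at step 5: s3 was already visited.

So i = 4, j = 5, giving x = w[0:4] = aaba, y = w[4:5] = a, z = w[5:8] = bba.
Check: |xy| = 5 ≤ 7 and |y| = 1 ≥ 1. Reading y takes A from s3 back to s3, so every xyⁱz is accepted.

a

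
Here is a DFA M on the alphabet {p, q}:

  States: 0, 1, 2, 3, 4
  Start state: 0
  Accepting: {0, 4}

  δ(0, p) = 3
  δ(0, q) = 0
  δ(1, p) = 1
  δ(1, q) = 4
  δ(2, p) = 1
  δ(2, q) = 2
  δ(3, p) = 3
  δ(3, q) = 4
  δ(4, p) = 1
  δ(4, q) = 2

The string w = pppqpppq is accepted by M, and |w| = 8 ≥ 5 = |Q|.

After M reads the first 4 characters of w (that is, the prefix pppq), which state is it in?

State sequence: 0 -p-> 3 -p-> 3 -p-> 3 -q-> 4

After reading 4 characters, M is in state 4.

4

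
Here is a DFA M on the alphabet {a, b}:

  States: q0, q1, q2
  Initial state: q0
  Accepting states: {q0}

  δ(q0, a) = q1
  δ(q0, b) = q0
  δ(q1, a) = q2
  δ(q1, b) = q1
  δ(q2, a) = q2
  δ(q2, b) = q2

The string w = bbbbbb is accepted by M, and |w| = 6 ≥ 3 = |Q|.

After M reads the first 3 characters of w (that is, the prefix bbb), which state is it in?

q0

Run of M on the first 3 characters of w = b b b:
  step 0: q0  (start)
  step 1: q0  (read b: q0→q0)
  step 2: q0  (read b: q0→q0)
  step 3: q0  (read b: q0→q0)

After reading 3 characters, M is in state q0.
(This kind of state-tracing is the core of the pumping-lemma construction: with 3 states, pigeonhole forces a repeat within the first 3 steps.)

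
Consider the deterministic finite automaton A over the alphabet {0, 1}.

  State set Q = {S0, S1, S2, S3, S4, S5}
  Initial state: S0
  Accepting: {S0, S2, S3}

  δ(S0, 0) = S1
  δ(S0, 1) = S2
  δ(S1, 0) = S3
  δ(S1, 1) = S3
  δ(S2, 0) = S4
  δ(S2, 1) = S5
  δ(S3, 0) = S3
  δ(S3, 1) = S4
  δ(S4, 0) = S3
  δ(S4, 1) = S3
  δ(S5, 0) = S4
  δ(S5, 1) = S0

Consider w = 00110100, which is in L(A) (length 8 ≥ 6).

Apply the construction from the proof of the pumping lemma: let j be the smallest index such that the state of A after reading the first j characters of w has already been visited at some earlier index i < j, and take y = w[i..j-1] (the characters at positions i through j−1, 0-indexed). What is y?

11

State sequence: S0 -0-> S1 -0-> S3 -1-> S4 -1-> S3 -0-> S3 -1-> S4 -0-> S3 -0-> S3
First repeat at step 4: S3 was already visited.

So i = 2, j = 4, giving x = w[0:2] = 00, y = w[2:4] = 11, z = w[4:8] = 0100.
Check: |xy| = 4 ≤ 6 and |y| = 2 ≥ 1. Reading y takes A from S3 back to S3, so every xyⁱz is accepted.
With |Q| = 6, pigeonhole forces a state repeat no later than step 6; the substring read between the first and second visits to that state can be pumped.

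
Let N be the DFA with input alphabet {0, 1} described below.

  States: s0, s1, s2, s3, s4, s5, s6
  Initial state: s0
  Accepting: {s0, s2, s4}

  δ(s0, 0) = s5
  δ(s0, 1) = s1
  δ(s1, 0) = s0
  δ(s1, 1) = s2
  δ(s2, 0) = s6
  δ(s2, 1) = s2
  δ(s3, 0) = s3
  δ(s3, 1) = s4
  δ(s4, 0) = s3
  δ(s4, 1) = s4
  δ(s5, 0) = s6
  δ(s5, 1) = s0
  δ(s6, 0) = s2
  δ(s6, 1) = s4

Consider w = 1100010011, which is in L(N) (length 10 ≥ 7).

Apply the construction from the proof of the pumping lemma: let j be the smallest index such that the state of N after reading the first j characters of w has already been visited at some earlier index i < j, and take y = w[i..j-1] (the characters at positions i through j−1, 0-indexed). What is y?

00

Run of N on w = 1 1 0 0 0 1 0 0 1 1:
  step 0: s0  (start)
  step 1: s1  (read 1: s0→s1)
  step 2: s2  (read 1: s1→s2)
  step 3: s6  (read 0: s2→s6)
  step 4: s2  (read 0: s6→s2)   ← first repeat (s2 seen earlier)
  step 5: s6  (read 0: s2→s6)
  step 6: s4  (read 1: s6→s4)
  step 7: s3  (read 0: s4→s3)
  step 8: s3  (read 0: s3→s3)
  step 9: s4  (read 1: s3→s4)
  step 10: s4  (read 1: s4→s4)

So i = 2, j = 4, giving x = w[0:2] = 11, y = w[2:4] = 00, z = w[4:10] = 010011.
Check: |xy| = 4 ≤ 7 and |y| = 2 ≥ 1. Reading y takes N from s2 back to s2, so every xyⁱz is accepted.
Since N has 7 states, any run of length ≥ 7 visits 7+1 states, so by pigeonhole some state repeats within the first 7 steps — that repeat gives the pumpable loop.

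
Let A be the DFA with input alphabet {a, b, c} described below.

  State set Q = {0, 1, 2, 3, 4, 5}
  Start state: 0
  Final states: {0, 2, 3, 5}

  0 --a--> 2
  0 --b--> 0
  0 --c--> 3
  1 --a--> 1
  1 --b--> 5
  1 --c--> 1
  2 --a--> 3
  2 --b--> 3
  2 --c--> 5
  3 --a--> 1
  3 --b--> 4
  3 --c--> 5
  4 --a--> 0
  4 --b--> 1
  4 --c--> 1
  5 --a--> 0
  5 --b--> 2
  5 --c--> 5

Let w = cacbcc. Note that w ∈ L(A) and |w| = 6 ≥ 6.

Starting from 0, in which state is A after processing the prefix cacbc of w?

Run of A on the first 5 characters of w = c a c b c:
  step 0: 0  (start)
  step 1: 3  (read c: 0→3)
  step 2: 1  (read a: 3→1)
  step 3: 1  (read c: 1→1)
  step 4: 5  (read b: 1→5)
  step 5: 5  (read c: 5→5)

After reading 5 characters, A is in state 5.

5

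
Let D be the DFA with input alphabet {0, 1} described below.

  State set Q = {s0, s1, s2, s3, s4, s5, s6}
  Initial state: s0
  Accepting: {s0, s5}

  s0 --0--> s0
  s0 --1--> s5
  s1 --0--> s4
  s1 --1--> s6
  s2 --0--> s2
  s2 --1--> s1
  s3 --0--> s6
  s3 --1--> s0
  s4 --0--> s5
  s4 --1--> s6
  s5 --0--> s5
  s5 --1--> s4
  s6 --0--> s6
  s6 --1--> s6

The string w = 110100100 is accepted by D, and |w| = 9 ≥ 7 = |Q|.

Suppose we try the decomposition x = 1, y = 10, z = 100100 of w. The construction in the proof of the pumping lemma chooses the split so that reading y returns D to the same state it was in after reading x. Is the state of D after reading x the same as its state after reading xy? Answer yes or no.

Run of D on the first 3 characters of w = 1 1 0:
  step 0: s0  (start)
  step 1: s5  (read 1: s0→s5)
  step 2: s4  (read 1: s5→s4)
  step 3: s5  (read 0: s4→s5)

After x (step 1): s5. After xy (step 3): s5.
They match, so y = 10 drives D around a cycle from s5 back to itself; pumping y any number of times keeps D in s5 before reading z, and xyⁱz ∈ L(D) for every i ≥ 0.

yes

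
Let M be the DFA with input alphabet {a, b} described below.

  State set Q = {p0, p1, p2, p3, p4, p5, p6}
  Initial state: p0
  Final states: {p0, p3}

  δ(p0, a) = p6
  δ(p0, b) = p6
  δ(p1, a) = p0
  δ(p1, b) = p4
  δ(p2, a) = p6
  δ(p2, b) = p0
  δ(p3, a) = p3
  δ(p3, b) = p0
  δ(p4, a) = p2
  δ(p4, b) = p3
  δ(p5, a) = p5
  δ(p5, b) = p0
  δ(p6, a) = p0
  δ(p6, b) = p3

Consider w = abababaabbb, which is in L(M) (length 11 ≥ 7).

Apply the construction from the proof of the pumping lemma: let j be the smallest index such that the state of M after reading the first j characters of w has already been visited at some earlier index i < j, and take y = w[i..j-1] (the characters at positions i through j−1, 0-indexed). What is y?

Run of M on w = a b a b a b a a b b b:
  step 0: p0  (start)
  step 1: p6  (read a: p0→p6)
  step 2: p3  (read b: p6→p3)
  step 3: p3  (read a: p3→p3)   ← first repeat (p3 seen earlier)
  step 4: p0  (read b: p3→p0)
  step 5: p6  (read a: p0→p6)
  step 6: p3  (read b: p6→p3)
  step 7: p3  (read a: p3→p3)
  step 8: p3  (read a: p3→p3)
  step 9: p0  (read b: p3→p0)
  step 10: p6  (read b: p0→p6)
  step 11: p3  (read b: p6→p3)

So i = 2, j = 3, giving x = w[0:2] = ab, y = w[2:3] = a, z = w[3:11] = babaabbb.
Check: |xy| = 3 ≤ 7 and |y| = 1 ≥ 1. Reading y takes M from p3 back to p3, so every xyⁱz is accepted.

a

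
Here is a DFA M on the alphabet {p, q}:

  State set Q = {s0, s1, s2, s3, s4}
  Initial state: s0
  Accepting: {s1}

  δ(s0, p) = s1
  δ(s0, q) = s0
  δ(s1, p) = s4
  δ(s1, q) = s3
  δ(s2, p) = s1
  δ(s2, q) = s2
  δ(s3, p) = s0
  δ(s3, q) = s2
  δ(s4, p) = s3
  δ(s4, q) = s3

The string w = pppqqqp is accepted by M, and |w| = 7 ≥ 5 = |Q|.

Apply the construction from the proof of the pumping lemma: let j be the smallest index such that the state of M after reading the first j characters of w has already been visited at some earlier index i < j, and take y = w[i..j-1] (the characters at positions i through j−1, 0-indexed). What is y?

Run of M on w = p p p q q q p:
  step 0: s0  (start)
  step 1: s1  (read p: s0→s1)
  step 2: s4  (read p: s1→s4)
  step 3: s3  (read p: s4→s3)
  step 4: s2  (read q: s3→s2)
  step 5: s2  (read q: s2→s2)   ← first repeat (s2 seen earlier)
  step 6: s2  (read q: s2→s2)
  step 7: s1  (read p: s2→s1)

So i = 4, j = 5, giving x = w[0:4] = pppq, y = w[4:5] = q, z = w[5:7] = qp.
Check: |xy| = 5 ≤ 5 and |y| = 1 ≥ 1. Reading y takes M from s2 back to s2, so every xyⁱz is accepted.
Pumping length from the standard proof: p = 5 (the number of states). The repeated state found above gives |xy| = j ≤ 5 and |y| = j − i ≥ 1.

q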